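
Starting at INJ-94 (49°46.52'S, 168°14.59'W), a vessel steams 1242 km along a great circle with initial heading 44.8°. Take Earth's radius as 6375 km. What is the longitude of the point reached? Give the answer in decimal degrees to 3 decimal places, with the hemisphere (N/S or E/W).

157.777°W

INJ-94: φ = -49.77533°, λ = -168.24317°
δ = d/R = 1242/6375 = 0.194824 rad
φ₂ = arcsin(sin φ₁ cos δ + cos φ₁ sin δ cos θ)
   = arcsin(-0.76352·0.98108 + 0.64579·0.19359·0.70957) = -41.32758°
λ₂ = λ₁ + atan2(sin θ sin δ cos φ₁, cos δ − sin φ₁ sin φ₂) = -157.77704°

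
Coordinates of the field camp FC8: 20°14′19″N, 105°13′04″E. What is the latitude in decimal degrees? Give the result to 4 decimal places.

20.2386°N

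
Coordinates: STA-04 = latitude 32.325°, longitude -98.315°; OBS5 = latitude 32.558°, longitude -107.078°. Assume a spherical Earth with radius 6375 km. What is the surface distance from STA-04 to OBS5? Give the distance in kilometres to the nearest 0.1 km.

Δφ = 0.2330°,  Δλ = -8.7630°
a = sin²(Δφ/2) + cos φ₁ cos φ₂ sin²(Δλ/2) = 0.004161
c = 2·arcsin(√a) = 0.129102 rad = 7.3970°
d = R·c = 6375 × 0.129102 = 823.0 km

823.0 km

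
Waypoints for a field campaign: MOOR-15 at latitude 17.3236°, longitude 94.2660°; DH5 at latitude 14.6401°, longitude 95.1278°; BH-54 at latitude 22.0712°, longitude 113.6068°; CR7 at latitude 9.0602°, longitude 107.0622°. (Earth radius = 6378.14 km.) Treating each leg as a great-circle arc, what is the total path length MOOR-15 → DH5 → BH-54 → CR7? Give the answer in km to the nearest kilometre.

4039 km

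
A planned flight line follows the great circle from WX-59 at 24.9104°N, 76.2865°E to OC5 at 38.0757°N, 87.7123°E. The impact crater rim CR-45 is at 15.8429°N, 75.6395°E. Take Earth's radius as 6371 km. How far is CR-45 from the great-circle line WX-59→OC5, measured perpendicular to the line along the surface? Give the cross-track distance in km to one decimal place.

δ₁₃ = central angle WX-59→CR-45 = 0.158610 rad  (haversine)
θ₁₃ = bearing WX-59→CR-45 = 183.944°,  θ₁₂ = bearing WX-59→OC5 = 33.643°
dₓₜ = R·arcsin(sin δ₁₃ · sin(θ₁₃ − θ₁₂)) = 6371·arcsin(0.15795·sin(150.301°)) = 499.064 km
|dₓₜ| = 499.064 km

499.1 km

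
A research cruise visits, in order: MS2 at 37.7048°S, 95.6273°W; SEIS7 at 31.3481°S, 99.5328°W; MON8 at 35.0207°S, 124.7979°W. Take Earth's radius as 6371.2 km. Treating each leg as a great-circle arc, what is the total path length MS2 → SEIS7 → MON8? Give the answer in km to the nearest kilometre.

MS2→SEIS7: c = 0.124315 rad, d = 792.04 km
SEIS7→MON8: c = 0.373533 rad, d = 2379.85 km
Total = 792.04 + 2379.85 = 3171.89 km

3172 km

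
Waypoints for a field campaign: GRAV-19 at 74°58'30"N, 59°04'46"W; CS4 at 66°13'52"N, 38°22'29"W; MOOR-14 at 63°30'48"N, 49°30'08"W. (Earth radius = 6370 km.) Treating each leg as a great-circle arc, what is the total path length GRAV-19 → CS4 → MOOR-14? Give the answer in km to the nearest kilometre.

GRAV-19: φ = +74.97500°, λ = -59.07944°
CS4: φ = +66.23111°, λ = -38.37472°
MOOR-14: φ = +63.51333°, λ = -49.50222°
GRAV-19→CS4: c = 0.191974 rad, d = 1222.88 km
CS4→MOOR-14: c = 0.094948 rad, d = 604.82 km
Total = 1222.88 + 604.82 = 1827.69 km

1828 km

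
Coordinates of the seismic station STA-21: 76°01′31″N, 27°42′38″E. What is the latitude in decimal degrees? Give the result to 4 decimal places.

76° + 1′/60 + 31″/3600 = 76 + 0.01667 + 0.00861 = 76.0253°

76.0253°N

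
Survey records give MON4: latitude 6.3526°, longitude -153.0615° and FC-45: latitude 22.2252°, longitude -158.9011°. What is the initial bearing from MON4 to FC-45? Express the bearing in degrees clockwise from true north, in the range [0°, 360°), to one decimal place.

341.0°

Δλ = -5.8396°
y = sin Δλ · cos φ₂ = -0.094185
x = cos φ₁ sin φ₂ − sin φ₁ cos φ₂ cos Δλ = 0.274031
θ = atan2(y, x) = -18.9679° → 341.0321° (mod 360°)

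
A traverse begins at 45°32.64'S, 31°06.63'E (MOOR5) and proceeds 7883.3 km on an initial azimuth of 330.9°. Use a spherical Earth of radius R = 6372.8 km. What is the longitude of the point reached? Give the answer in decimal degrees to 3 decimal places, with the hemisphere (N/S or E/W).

MOOR5: φ = -45.54400°, λ = +31.11050°
δ = d/R = 7883.3/6372.8 = 1.237023 rad
φ₂ = arcsin(sin φ₁ cos δ + cos φ₁ sin δ cos θ)
   = arcsin(-0.71379·0.32761 + 0.70036·0.94481·0.87377) = 20.14149°
λ₂ = λ₁ + atan2(sin θ sin δ cos φ₁, cos δ − sin φ₁ sin φ₂) = 1.80759°

1.808°E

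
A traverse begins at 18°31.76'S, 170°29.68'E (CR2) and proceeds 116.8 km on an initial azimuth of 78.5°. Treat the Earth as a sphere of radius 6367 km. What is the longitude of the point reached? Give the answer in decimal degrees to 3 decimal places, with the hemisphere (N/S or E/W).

CR2: φ = -18.52933°, λ = +170.49467°
δ = d/R = 116.8/6367 = 0.018345 rad
φ₂ = arcsin(sin φ₁ cos δ + cos φ₁ sin δ cos θ)
   = arcsin(-0.31779·0.99983 + 0.94816·0.01834·0.19937) = -18.31670°
λ₂ = λ₁ + atan2(sin θ sin δ cos φ₁, cos δ − sin φ₁ sin φ₂) = 171.57961°

171.580°E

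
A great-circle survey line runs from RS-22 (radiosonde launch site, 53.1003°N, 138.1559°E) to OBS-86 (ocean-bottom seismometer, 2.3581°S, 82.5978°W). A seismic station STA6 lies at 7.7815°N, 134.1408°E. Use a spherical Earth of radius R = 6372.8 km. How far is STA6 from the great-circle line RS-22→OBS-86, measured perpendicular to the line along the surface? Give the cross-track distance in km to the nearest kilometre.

3216 km

δ₁₃ = central angle RS-22→STA6 = 0.793014 rad  (haversine)
θ₁₃ = bearing RS-22→STA6 = 185.588°,  θ₁₂ = bearing RS-22→OBS-86 = 48.328°
dₓₜ = R·arcsin(sin δ₁₃ · sin(θ₁₃ − θ₁₂)) = 6372.8·arcsin(0.71247·sin(137.260°)) = 3216.296 km
|dₓₜ| = 3216.296 km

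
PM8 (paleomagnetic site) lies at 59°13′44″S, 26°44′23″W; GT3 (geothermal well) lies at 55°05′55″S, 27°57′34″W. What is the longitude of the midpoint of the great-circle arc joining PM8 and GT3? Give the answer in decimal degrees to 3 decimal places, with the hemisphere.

PM8: φ = -59.22889°, λ = -26.73972°
GT3: φ = -55.09861°, λ = -27.95944°
Bx = cos φ₂ cos Δλ = 0.572036,  By = cos φ₂ sin Δλ = -0.012179
φₘ = atan2(sin φ₁ + sin φ₂, √((cos φ₁ + Bx)² + By²)) = -57.16522°
λₘ = λ₁ + atan2(By, cos φ₁ + Bx) = -27.38366°

27.384°W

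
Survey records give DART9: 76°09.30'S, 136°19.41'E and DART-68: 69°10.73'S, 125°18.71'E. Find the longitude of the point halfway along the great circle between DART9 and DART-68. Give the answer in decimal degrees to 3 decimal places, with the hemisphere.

129.739°E

DART9: φ = -76.15500°, λ = +136.32350°
DART-68: φ = -69.17883°, λ = +125.31183°
Bx = cos φ₂ cos Δλ = 0.348908,  By = cos φ₂ sin Δλ = -0.067895
φₘ = atan2(sin φ₁ + sin φ₂, √((cos φ₁ + Bx)² + By²)) = -72.73925°
λₘ = λ₁ + atan2(By, cos φ₁ + Bx) = 129.73917°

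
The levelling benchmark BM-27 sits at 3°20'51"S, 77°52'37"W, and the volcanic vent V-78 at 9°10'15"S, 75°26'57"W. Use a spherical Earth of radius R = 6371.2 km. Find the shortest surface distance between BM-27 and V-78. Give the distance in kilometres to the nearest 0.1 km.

BM-27: φ = -3.34750°, λ = -77.87694°
V-78: φ = -9.17083°, λ = -75.44917°
Δφ = -5.8233°,  Δλ = 2.4278°
a = sin²(Δφ/2) + cos φ₁ cos φ₂ sin²(Δλ/2) = 0.003023
c = 2·arcsin(√a) = 0.110011 rad = 6.3032°
d = R·c = 6371.2 × 0.110011 = 700.9 km

700.9 km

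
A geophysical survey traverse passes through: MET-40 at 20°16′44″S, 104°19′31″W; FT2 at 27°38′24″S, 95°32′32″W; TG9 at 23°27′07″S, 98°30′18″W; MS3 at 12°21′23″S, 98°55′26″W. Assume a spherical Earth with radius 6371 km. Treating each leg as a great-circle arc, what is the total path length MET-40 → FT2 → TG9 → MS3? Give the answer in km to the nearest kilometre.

2997 km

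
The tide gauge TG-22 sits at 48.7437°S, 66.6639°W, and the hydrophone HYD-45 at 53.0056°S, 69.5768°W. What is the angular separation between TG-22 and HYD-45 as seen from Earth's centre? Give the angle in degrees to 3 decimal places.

Δφ = -4.2619°,  Δλ = -2.9129°
a = sin²(Δφ/2) + cos φ₁ cos φ₂ sin²(Δλ/2) = 0.001639
c = 2·arcsin(√a) = 0.080990 rad = 4.6404°

4.640°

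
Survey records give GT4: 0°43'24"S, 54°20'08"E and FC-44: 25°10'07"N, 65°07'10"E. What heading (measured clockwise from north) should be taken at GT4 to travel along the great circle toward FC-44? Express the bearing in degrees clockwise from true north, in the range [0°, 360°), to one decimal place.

GT4: φ = -0.72333°, λ = +54.33556°
FC-44: φ = +25.16861°, λ = +65.11944°
Δλ = 10.7839°
y = sin Δλ · cos φ₂ = 0.169341
x = cos φ₁ sin φ₂ − sin φ₁ cos φ₂ cos Δλ = 0.436474
θ = atan2(y, x) = 21.2051° → 21.2051° (mod 360°)

21.2°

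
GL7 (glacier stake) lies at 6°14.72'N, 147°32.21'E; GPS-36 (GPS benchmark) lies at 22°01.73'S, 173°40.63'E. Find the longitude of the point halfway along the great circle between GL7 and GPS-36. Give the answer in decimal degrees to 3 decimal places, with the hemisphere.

GL7: φ = +6.24533°, λ = +147.53683°
GPS-36: φ = -22.02883°, λ = +173.67717°
Bx = cos φ₂ cos Δλ = 0.832180,  By = cos φ₂ sin Δλ = 0.408407
φₘ = atan2(sin φ₁ + sin φ₂, √((cos φ₁ + Bx)² + By²)) = -8.09862°
λₘ = λ₁ + atan2(By, cos φ₁ + Bx) = 160.14261°

160.143°E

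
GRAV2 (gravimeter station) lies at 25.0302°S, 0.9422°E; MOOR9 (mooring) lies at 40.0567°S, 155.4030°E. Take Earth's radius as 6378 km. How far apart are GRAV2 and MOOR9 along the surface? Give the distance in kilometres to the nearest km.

12323 km

Δφ = -15.0265°,  Δλ = 154.4608°
a = sin²(Δφ/2) + cos φ₁ cos φ₂ sin²(Δλ/2) = 0.676740
c = 2·arcsin(√a) = 1.932084 rad = 110.7003°
d = R·c = 6378 × 1.932084 = 12322.8 km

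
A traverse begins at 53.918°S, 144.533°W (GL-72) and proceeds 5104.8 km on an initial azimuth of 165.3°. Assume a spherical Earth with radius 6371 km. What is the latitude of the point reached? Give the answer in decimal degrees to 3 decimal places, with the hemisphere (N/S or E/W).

76.284°S

δ = d/R = 5104.8/6371 = 0.801256 rad
φ₂ = arcsin(sin φ₁ cos δ + cos φ₁ sin δ cos θ)
   = arcsin(-0.80817·0.69581 + 0.58894·0.71823·-0.96727) = -76.28407°
λ₂ = λ₁ + atan2(sin θ sin δ cos φ₁, cos δ − sin φ₁ sin φ₂) = -14.76711°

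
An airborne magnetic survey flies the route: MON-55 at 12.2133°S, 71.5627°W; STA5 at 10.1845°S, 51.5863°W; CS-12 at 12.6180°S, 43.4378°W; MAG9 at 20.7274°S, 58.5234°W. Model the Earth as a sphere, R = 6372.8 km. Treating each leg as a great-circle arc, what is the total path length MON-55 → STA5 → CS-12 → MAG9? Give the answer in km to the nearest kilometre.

4961 km

MON-55→STA5: c = 0.343758 rad, d = 2190.70 km
STA5→CS-12: c = 0.145722 rad, d = 928.66 km
CS-12→MAG9: c = 0.288936 rad, d = 1841.33 km
Total = 2190.70 + 928.66 + 1841.33 = 4960.69 km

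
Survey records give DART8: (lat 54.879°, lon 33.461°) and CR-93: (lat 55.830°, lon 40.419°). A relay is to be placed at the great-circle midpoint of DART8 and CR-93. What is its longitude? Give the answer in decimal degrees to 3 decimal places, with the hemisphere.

Bx = cos φ₂ cos Δλ = 0.557514,  By = cos φ₂ sin Δλ = 0.068039
φₘ = atan2(sin φ₁ + sin φ₂, √((cos φ₁ + Bx)² + By²)) = 55.40391°
λₘ = λ₁ + atan2(By, cos φ₁ + Bx) = 36.89817°

36.898°E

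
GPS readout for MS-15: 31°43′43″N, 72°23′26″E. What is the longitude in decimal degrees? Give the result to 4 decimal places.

72° + 23′/60 + 26″/3600 = 72 + 0.38333 + 0.00722 = 72.3906°

72.3906°E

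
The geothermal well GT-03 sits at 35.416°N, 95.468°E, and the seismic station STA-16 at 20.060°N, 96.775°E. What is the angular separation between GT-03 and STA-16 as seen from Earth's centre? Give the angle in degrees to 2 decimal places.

Δφ = -15.3560°,  Δλ = 1.3070°
a = sin²(Δφ/2) + cos φ₁ cos φ₂ sin²(Δλ/2) = 0.017950
c = 2·arcsin(√a) = 0.268764 rad = 15.3990°

15.40°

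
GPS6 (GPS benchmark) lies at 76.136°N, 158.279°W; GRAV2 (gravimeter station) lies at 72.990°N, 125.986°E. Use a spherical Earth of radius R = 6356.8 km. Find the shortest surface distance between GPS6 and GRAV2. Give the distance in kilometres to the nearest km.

2105 km

Δφ = -3.1460°,  Δλ = -75.7350°
a = sin²(Δφ/2) + cos φ₁ cos φ₂ sin²(Δλ/2) = 0.027166
c = 2·arcsin(√a) = 0.331154 rad = 18.9737°
d = R·c = 6356.8 × 0.331154 = 2105.1 km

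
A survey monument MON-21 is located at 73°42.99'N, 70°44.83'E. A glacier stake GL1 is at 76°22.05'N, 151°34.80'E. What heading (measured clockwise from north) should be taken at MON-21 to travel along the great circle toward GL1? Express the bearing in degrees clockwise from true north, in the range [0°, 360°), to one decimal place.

44.5°

MON-21: φ = +73.71650°, λ = +70.74717°
GL1: φ = +76.36750°, λ = +151.58000°
Δλ = 80.8328°
y = sin Δλ · cos φ₂ = 0.232683
x = cos φ₁ sin φ₂ − sin φ₁ cos φ₂ cos Δλ = 0.236448
θ = atan2(y, x) = 44.5402° → 44.5402° (mod 360°)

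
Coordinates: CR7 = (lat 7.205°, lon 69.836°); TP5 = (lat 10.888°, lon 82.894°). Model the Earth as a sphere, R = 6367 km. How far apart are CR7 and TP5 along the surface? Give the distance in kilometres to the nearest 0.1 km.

Δφ = 3.6830°,  Δλ = 13.0580°
a = sin²(Δφ/2) + cos φ₁ cos φ₂ sin²(Δλ/2) = 0.013629
c = 2·arcsin(√a) = 0.234018 rad = 13.4082°
d = R·c = 6367 × 0.234018 = 1490.0 km

1490.0 km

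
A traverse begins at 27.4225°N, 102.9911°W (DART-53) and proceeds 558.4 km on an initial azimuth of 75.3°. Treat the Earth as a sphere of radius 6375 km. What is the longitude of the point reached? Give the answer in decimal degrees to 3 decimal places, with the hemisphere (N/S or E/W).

97.461°W

δ = d/R = 558.4/6375 = 0.087592 rad
φ₂ = arcsin(sin φ₁ cos δ + cos φ₁ sin δ cos θ)
   = arcsin(0.46055·0.99617 + 0.88763·0.08748·0.25376) = 28.58664°
λ₂ = λ₁ + atan2(sin θ sin δ cos φ₁, cos δ − sin φ₁ sin φ₂) = -97.46126°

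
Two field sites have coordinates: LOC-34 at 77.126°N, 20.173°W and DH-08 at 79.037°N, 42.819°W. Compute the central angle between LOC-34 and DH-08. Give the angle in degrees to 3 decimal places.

Δφ = 1.9110°,  Δλ = -22.6460°
a = sin²(Δφ/2) + cos φ₁ cos φ₂ sin²(Δλ/2) = 0.001912
c = 2·arcsin(√a) = 0.087470 rad = 5.0116°

5.012°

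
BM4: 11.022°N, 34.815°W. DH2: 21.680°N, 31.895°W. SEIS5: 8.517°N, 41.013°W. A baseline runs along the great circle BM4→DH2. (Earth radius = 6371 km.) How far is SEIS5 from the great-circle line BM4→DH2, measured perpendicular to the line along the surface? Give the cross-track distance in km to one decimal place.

592.7 km

δ₁₃ = central angle BM4→SEIS5 = 0.115214 rad  (haversine)
θ₁₃ = bearing BM4→SEIS5 = 248.249°,  θ₁₂ = bearing BM4→DH2 = 14.340°
dₓₜ = R·arcsin(sin δ₁₃ · sin(θ₁₃ − θ₁₂)) = 6371·arcsin(0.11496·sin(233.909°)) = -592.696 km
|dₓₜ| = 592.696 km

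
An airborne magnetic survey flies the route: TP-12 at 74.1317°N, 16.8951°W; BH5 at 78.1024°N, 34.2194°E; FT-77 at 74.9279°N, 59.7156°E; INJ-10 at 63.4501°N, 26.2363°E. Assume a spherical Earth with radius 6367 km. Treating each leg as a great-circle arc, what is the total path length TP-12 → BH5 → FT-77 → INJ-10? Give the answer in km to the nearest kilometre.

3911 km

TP-12→BH5: c = 0.216680 rad, d = 1379.60 km
BH5→FT-77: c = 0.116301 rad, d = 740.49 km
FT-77→INJ-10: c = 0.281220 rad, d = 1790.52 km
Total = 1379.60 + 740.49 + 1790.52 = 3910.61 km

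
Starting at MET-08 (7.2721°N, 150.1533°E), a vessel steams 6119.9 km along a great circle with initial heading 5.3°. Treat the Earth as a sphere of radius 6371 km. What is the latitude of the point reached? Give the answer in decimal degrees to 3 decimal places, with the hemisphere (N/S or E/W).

δ = d/R = 6119.9/6371 = 0.960587 rad
φ₂ = arcsin(sin φ₁ cos δ + cos φ₁ sin δ cos θ)
   = arcsin(0.12658·0.57304 + 0.99196·0.81953·0.99572) = 61.88416°
λ₂ = λ₁ + atan2(sin θ sin δ cos φ₁, cos δ − sin φ₁ sin φ₂) = 159.39707°

61.884°N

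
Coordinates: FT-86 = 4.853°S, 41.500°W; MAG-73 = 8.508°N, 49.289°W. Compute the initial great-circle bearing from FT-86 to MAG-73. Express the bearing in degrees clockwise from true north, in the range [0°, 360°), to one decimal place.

Δλ = -7.7890°
y = sin Δλ · cos φ₂ = -0.134034
x = cos φ₁ sin φ₂ − sin φ₁ cos φ₂ cos Δλ = 0.230314
θ = atan2(y, x) = -30.1978° → 329.8022° (mod 360°)

329.8°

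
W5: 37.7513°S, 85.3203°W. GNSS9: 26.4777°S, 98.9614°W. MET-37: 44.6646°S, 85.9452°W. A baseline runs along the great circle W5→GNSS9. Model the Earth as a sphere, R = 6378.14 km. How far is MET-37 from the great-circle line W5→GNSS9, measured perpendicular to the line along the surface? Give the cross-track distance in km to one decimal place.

617.3 km

δ₁₃ = central angle W5→MET-37 = 0.120937 rad  (haversine)
θ₁₃ = bearing W5→MET-37 = 183.686°,  θ₁₂ = bearing W5→GNSS9 = 310.459°
dₓₜ = R·arcsin(sin δ₁₃ · sin(θ₁₃ − θ₁₂)) = 6378.14·arcsin(0.12064·sin(-126.772°)) = -617.330 km
|dₓₜ| = 617.330 km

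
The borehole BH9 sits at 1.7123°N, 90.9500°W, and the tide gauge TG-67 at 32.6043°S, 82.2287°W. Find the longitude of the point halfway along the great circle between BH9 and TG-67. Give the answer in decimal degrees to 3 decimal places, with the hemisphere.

Bx = cos φ₂ cos Δλ = 0.832672,  By = cos φ₂ sin Δλ = 0.127733
φₘ = atan2(sin φ₁ + sin φ₂, √((cos φ₁ + Bx)² + By²)) = -15.48838°
λₘ = λ₁ + atan2(By, cos φ₁ + Bx) = -86.96208°

86.962°W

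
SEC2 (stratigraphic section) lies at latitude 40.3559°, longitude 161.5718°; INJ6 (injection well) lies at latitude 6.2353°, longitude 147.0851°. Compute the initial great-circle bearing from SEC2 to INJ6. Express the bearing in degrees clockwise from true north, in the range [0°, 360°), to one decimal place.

204.7°

Δλ = -14.4867°
y = sin Δλ · cos φ₂ = -0.248675
x = cos φ₁ sin φ₂ − sin φ₁ cos φ₂ cos Δλ = -0.540471
θ = atan2(y, x) = -155.2924° → 204.7076° (mod 360°)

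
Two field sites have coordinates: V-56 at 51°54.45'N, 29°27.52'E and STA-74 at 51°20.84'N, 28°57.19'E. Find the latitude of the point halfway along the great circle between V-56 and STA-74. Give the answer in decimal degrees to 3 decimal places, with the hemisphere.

V-56: φ = +51.90750°, λ = +29.45867°
STA-74: φ = +51.34733°, λ = +28.95317°
Bx = cos φ₂ cos Δλ = 0.624573,  By = cos φ₂ sin Δλ = -0.005511
φₘ = atan2(sin φ₁ + sin φ₂, √((cos φ₁ + Bx)² + By²)) = 51.62769°
λₘ = λ₁ + atan2(By, cos φ₁ + Bx) = 29.20436°

51.628°N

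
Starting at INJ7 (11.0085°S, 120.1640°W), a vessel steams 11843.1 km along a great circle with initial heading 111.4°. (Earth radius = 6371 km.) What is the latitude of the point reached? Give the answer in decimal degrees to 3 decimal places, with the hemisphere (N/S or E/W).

16.807°S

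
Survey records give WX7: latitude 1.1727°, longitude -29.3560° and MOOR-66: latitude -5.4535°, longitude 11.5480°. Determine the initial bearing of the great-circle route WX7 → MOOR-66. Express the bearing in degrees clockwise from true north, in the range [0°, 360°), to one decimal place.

Δλ = 40.9040°
y = sin Δλ · cos φ₂ = 0.651830
x = cos φ₁ sin φ₂ − sin φ₁ cos φ₂ cos Δλ = -0.110416
θ = atan2(y, x) = 99.6143° → 99.6143° (mod 360°)

99.6°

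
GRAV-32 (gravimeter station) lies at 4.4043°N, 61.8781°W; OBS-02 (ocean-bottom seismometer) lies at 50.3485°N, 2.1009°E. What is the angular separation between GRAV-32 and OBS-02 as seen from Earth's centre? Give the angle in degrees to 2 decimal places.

70.23°

Δφ = 45.9442°,  Δλ = 63.9790°
a = sin²(Δφ/2) + cos φ₁ cos φ₂ sin²(Δλ/2) = 0.330879
c = 2·arcsin(√a) = 1.225748 rad = 70.2302°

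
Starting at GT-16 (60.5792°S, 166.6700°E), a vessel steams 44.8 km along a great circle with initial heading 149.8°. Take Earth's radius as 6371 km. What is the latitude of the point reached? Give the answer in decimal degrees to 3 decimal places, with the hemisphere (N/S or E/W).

δ = d/R = 44.8/6371 = 0.007032 rad
φ₂ = arcsin(sin φ₁ cos δ + cos φ₁ sin δ cos θ)
   = arcsin(-0.87104·0.99998 + 0.49122·0.00703·-0.86427) = -60.92677°
λ₂ = λ₁ + atan2(sin θ sin δ cos φ₁, cos δ − sin φ₁ sin φ₂) = 167.08707°

60.927°S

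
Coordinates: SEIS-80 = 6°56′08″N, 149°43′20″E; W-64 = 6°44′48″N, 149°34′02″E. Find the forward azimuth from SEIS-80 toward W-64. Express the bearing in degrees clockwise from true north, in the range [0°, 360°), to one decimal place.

SEIS-80: φ = +6.93556°, λ = +149.72222°
W-64: φ = +6.74667°, λ = +149.56722°
Δλ = -0.1550°
y = sin Δλ · cos φ₂ = -0.002687
x = cos φ₁ sin φ₂ − sin φ₁ cos φ₂ cos Δλ = -0.003296
θ = atan2(y, x) = -140.8195° → 219.1805° (mod 360°)

219.2°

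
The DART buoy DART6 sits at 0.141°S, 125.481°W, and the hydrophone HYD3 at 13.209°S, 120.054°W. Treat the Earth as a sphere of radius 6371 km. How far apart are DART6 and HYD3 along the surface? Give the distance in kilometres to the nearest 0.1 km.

Δφ = -13.0680°,  Δλ = 5.4270°
a = sin²(Δφ/2) + cos φ₁ cos φ₂ sin²(Δλ/2) = 0.015131
c = 2·arcsin(√a) = 0.246639 rad = 14.1314°
d = R·c = 6371 × 0.246639 = 1571.3 km

1571.3 km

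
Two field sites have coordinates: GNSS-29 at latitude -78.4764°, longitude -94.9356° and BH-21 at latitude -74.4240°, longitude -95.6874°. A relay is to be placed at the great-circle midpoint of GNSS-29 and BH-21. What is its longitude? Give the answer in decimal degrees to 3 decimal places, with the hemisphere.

Bx = cos φ₂ cos Δλ = 0.268493,  By = cos φ₂ sin Δλ = -0.003523
φₘ = atan2(sin φ₁ + sin φ₂, √((cos φ₁ + Bx)² + By²)) = -76.45047°
λₘ = λ₁ + atan2(By, cos φ₁ + Bx) = -95.36668°

95.367°W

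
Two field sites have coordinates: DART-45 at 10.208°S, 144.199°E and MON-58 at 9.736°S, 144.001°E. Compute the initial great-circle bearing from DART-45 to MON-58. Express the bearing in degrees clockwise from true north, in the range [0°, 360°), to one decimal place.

337.5°

Δλ = -0.1980°
y = sin Δλ · cos φ₂ = -0.003406
x = cos φ₁ sin φ₂ − sin φ₁ cos φ₂ cos Δλ = 0.008237
θ = atan2(y, x) = -22.4654° → 337.5346° (mod 360°)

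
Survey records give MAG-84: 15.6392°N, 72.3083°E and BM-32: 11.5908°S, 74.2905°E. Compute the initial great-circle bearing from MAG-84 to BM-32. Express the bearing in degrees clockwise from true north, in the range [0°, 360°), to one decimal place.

Δλ = 1.9822°
y = sin Δλ · cos φ₂ = 0.033884
x = cos φ₁ sin φ₂ − sin φ₁ cos φ₂ cos Δλ = -0.457406
θ = atan2(y, x) = 175.7634° → 175.7634° (mod 360°)

175.8°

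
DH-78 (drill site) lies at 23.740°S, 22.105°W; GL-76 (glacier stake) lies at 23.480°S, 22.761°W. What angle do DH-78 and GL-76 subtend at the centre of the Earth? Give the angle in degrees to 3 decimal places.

Δφ = 0.2600°,  Δλ = -0.6560°
a = sin²(Δφ/2) + cos φ₁ cos φ₂ sin²(Δλ/2) = 0.000033
c = 2·arcsin(√a) = 0.011430 rad = 0.6549°

0.655°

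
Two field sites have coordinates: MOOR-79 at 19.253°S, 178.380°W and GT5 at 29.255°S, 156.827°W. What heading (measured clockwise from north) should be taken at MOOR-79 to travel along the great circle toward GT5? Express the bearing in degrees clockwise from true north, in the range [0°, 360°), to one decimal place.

121.2°

Δλ = 21.5530°
y = sin Δλ · cos φ₂ = 0.320506
x = cos φ₁ sin φ₂ − sin φ₁ cos φ₂ cos Δλ = -0.193798
θ = atan2(y, x) = 121.1598° → 121.1598° (mod 360°)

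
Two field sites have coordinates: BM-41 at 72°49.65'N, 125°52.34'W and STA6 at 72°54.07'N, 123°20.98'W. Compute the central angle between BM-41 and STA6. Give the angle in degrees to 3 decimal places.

BM-41: φ = +72.82750°, λ = -125.87233°
STA6: φ = +72.90117°, λ = -123.34967°
Δφ = 0.0737°,  Δλ = 2.5227°
a = sin²(Δφ/2) + cos φ₁ cos φ₂ sin²(Δλ/2) = 0.000042
c = 2·arcsin(√a) = 0.013035 rad = 0.7469°

0.747°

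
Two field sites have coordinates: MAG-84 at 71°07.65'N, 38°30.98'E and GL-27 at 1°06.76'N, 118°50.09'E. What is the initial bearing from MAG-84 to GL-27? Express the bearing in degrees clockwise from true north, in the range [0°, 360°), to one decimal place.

98.8°

MAG-84: φ = +71.12750°, λ = +38.51633°
GL-27: φ = +1.11267°, λ = +118.83483°
Δλ = 80.3185°
y = sin Δλ · cos φ₂ = 0.985572
x = cos φ₁ sin φ₂ − sin φ₁ cos φ₂ cos Δλ = -0.152819
θ = atan2(y, x) = 98.8139° → 98.8139° (mod 360°)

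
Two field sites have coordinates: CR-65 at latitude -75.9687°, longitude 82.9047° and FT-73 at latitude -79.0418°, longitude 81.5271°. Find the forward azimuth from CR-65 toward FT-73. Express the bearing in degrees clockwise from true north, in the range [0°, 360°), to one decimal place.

Δλ = -1.3776°
y = sin Δλ · cos φ₂ = -0.004570
x = cos φ₁ sin φ₂ − sin φ₁ cos φ₂ cos Δλ = -0.053663
θ = atan2(y, x) = -175.1323° → 184.8677° (mod 360°)

184.9°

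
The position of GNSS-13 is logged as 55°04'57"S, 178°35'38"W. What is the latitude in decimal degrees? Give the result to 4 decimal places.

55° + 4′/60 + 57″/3600 = 55 + 0.06667 + 0.01583 = 55.0825°

55.0825°S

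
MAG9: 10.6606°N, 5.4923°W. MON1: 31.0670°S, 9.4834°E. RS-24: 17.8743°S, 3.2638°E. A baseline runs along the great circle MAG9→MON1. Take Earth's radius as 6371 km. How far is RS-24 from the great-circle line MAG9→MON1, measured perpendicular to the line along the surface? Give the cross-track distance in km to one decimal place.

δ₁₃ = central angle MAG9→RS-24 = 0.520389 rad  (haversine)
θ₁₃ = bearing MAG9→RS-24 = 163.059°,  θ₁₂ = bearing MAG9→MON1 = 161.466°
dₓₜ = R·arcsin(sin δ₁₃ · sin(θ₁₃ − θ₁₂)) = 6371·arcsin(0.49722·sin(1.594°)) = 88.104 km
|dₓₜ| = 88.104 km

88.1 km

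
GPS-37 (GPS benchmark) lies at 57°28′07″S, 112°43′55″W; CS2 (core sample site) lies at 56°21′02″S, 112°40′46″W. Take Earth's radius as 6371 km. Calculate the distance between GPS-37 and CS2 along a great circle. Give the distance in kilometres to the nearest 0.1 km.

GPS-37: φ = -57.46861°, λ = -112.73194°
CS2: φ = -56.35056°, λ = -112.67944°
Δφ = 1.1181°,  Δλ = 0.0525°
a = sin²(Δφ/2) + cos φ₁ cos φ₂ sin²(Δλ/2) = 0.000095
c = 2·arcsin(√a) = 0.019520 rad = 1.1184°
d = R·c = 6371 × 0.019520 = 124.4 km

124.4 km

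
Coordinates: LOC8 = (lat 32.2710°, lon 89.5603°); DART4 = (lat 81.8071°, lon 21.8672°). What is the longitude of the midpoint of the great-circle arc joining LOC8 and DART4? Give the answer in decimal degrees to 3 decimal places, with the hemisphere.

81.223°E

Bx = cos φ₂ cos Δλ = 0.054091,  By = cos φ₂ sin Δλ = -0.131842
φₘ = atan2(sin φ₁ + sin φ₂, √((cos φ₁ + Bx)² + By²)) = 59.17465°
λₘ = λ₁ + atan2(By, cos φ₁ + Bx) = 81.22283°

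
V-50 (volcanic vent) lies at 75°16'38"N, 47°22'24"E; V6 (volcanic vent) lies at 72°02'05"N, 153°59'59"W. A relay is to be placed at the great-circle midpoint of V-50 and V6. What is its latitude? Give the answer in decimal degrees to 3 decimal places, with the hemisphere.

86.505°N

V-50: φ = +75.27722°, λ = +47.37333°
V6: φ = +72.03472°, λ = -153.99972°
Bx = cos φ₂ cos Δλ = -0.287228,  By = cos φ₂ sin Δλ = 0.112408
φₘ = atan2(sin φ₁ + sin φ₂, √((cos φ₁ + Bx)² + By²)) = 86.50474°
λₘ = λ₁ + atan2(By, cos φ₁ + Bx) = 153.77447°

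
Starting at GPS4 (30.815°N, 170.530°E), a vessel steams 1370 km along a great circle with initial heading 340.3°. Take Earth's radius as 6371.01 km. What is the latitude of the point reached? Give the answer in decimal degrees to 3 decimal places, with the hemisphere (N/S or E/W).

δ = d/R = 1370/6371.01 = 0.215037 rad
φ₂ = arcsin(sin φ₁ cos δ + cos φ₁ sin δ cos θ)
   = arcsin(0.51227·0.97697 + 0.85883·0.21338·0.94147) = 42.29921°
λ₂ = λ₁ + atan2(sin θ sin δ cos φ₁, cos δ − sin φ₁ sin φ₂) = 164.94913°

42.299°N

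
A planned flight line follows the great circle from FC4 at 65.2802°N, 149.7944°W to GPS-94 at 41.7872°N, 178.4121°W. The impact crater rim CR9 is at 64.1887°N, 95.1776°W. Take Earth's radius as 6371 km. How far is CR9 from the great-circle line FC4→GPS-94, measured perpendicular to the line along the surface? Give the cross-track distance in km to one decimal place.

796.9 km

δ₁₃ = central angle FC4→CR9 = 0.394547 rad  (haversine)
θ₁₃ = bearing FC4→CR9 = 67.445°,  θ₁₂ = bearing FC4→GPS-94 = 228.506°
dₓₜ = R·arcsin(sin δ₁₃ · sin(θ₁₃ − θ₁₂)) = 6371·arcsin(0.38439·sin(-161.061°)) = -796.900 km
|dₓₜ| = 796.900 km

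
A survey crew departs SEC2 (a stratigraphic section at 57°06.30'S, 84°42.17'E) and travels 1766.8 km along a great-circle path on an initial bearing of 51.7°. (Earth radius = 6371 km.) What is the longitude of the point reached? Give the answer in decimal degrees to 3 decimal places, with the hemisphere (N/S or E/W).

SEC2: φ = -57.10500°, λ = +84.70283°
δ = d/R = 1766.8/6371 = 0.277319 rad
φ₂ = arcsin(sin φ₁ cos δ + cos φ₁ sin δ cos θ)
   = arcsin(-0.83967·0.96179 + 0.54310·0.27378·0.61978) = -45.67857°
λ₂ = λ₁ + atan2(sin θ sin δ cos φ₁, cos δ − sin φ₁ sin φ₂) = 102.61230°

102.612°E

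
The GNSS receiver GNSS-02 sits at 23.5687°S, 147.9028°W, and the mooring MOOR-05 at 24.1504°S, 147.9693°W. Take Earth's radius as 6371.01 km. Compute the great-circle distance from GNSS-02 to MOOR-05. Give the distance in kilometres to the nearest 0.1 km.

65.0 km

Δφ = -0.5817°,  Δλ = -0.0665°
a = sin²(Δφ/2) + cos φ₁ cos φ₂ sin²(Δλ/2) = 0.000026
c = 2·arcsin(√a) = 0.010208 rad = 0.5849°
d = R·c = 6371.01 × 0.010208 = 65.0 km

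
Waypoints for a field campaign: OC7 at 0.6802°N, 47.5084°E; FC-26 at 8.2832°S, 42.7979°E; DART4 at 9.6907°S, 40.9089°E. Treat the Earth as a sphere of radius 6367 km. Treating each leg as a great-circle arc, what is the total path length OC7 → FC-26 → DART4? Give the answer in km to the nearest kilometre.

1384 km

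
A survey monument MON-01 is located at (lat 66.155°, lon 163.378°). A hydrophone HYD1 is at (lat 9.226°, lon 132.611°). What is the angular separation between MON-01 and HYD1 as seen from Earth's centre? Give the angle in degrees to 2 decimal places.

60.69°

Δφ = -56.9290°,  Δλ = -30.7670°
a = sin²(Δφ/2) + cos φ₁ cos φ₂ sin²(Δλ/2) = 0.255242
c = 2·arcsin(√a) = 1.059262 rad = 60.6912°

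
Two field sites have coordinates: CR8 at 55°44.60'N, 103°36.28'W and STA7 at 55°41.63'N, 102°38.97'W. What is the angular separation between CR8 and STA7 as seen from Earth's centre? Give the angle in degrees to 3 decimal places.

CR8: φ = +55.74333°, λ = -103.60467°
STA7: φ = +55.69383°, λ = -102.64950°
Δφ = -0.0495°,  Δλ = 0.9552°
a = sin²(Δφ/2) + cos φ₁ cos φ₂ sin²(Δλ/2) = 0.000022
c = 2·arcsin(√a) = 0.009430 rad = 0.5403°

0.540°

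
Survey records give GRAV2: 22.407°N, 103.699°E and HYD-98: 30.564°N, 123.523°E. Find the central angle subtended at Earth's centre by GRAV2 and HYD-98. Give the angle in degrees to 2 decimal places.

19.49°

Δφ = 8.1570°,  Δλ = 19.8240°
a = sin²(Δφ/2) + cos φ₁ cos φ₂ sin²(Δλ/2) = 0.028646
c = 2·arcsin(√a) = 0.340140 rad = 19.4886°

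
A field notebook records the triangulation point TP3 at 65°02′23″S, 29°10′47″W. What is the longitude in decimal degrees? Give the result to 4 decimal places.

29.1797°W

29° + 10′/60 + 47″/3600 = 29 + 0.16667 + 0.01306 = 29.1797°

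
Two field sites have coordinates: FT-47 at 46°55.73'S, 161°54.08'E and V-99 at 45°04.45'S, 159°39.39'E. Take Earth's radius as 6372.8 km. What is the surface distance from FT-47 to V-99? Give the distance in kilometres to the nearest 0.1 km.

FT-47: φ = -46.92883°, λ = +161.90133°
V-99: φ = -45.07417°, λ = +159.65650°
Δφ = 1.8547°,  Δλ = -2.2448°
a = sin²(Δφ/2) + cos φ₁ cos φ₂ sin²(Δλ/2) = 0.000447
c = 2·arcsin(√a) = 0.042287 rad = 2.4229°
d = R·c = 6372.8 × 0.042287 = 269.5 km

269.5 km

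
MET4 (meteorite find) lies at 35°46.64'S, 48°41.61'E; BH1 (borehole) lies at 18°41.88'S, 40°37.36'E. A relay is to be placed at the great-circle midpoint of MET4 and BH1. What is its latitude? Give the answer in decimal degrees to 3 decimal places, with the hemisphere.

MET4: φ = -35.77733°, λ = +48.69350°
BH1: φ = -18.69800°, λ = +40.62267°
Bx = cos φ₂ cos Δλ = 0.937839,  By = cos φ₂ sin Δλ = -0.132987
φₘ = atan2(sin φ₁ + sin φ₂, √((cos φ₁ + Bx)² + By²)) = -27.29524°
λₘ = λ₁ + atan2(By, cos φ₁ + Bx) = 44.34565°

27.295°S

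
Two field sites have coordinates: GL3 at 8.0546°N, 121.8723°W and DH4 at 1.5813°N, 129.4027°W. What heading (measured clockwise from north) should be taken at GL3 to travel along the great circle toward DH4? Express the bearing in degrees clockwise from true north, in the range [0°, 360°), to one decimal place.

229.6°

Δλ = -7.5304°
y = sin Δλ · cos φ₂ = -0.131002
x = cos φ₁ sin φ₂ − sin φ₁ cos φ₂ cos Δλ = -0.111532
θ = atan2(y, x) = -130.4103° → 229.5897° (mod 360°)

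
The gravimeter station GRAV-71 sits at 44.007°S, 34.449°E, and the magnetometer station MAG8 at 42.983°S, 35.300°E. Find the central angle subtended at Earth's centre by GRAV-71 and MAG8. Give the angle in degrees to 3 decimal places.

1.196°

Δφ = 1.0240°,  Δλ = 0.8510°
a = sin²(Δφ/2) + cos φ₁ cos φ₂ sin²(Δλ/2) = 0.000109
c = 2·arcsin(√a) = 0.020869 rad = 1.1957°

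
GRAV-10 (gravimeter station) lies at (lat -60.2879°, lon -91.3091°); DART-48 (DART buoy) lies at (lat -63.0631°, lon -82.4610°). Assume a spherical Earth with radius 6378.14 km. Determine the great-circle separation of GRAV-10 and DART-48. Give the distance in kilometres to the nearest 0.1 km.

Δφ = -2.7752°,  Δλ = 8.8481°
a = sin²(Δφ/2) + cos φ₁ cos φ₂ sin²(Δλ/2) = 0.001922
c = 2·arcsin(√a) = 0.087719 rad = 5.0259°
d = R·c = 6378.14 × 0.087719 = 559.5 km

559.5 km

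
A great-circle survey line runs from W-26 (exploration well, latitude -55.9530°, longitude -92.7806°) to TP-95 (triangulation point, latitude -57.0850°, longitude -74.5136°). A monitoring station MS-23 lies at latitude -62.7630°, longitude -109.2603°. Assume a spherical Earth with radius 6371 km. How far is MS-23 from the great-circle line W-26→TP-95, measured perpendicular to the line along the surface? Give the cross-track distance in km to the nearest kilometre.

1034 km

δ₁₃ = central angle W-26→MS-23 = 0.187793 rad  (haversine)
θ₁₃ = bearing W-26→MS-23 = 224.061°,  θ₁₂ = bearing W-26→TP-95 = 103.993°
dₓₜ = R·arcsin(sin δ₁₃ · sin(θ₁₃ − θ₁₂)) = 6371·arcsin(0.18669·sin(120.068°)) = 1033.883 km
|dₓₜ| = 1033.883 km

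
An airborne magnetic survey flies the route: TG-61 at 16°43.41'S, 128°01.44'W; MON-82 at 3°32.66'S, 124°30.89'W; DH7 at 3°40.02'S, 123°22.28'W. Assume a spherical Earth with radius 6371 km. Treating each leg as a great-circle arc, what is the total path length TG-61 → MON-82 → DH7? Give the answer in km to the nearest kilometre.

1642 km

TG-61: φ = -16.72350°, λ = -128.02400°
MON-82: φ = -3.54433°, λ = -124.51483°
DH7: φ = -3.66700°, λ = -123.37133°
TG-61→MON-82: c = 0.237753 rad, d = 1514.72 km
MON-82→DH7: c = 0.020033 rad, d = 127.63 km
Total = 1514.72 + 127.63 = 1642.36 km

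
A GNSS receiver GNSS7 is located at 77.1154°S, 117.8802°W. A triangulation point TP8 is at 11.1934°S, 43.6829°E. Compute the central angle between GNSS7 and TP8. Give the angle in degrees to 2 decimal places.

91.05°

Δφ = 65.9220°,  Δλ = 161.5631°
a = sin²(Δφ/2) + cos φ₁ cos φ₂ sin²(Δλ/2) = 0.509143
c = 2·arcsin(√a) = 1.589082 rad = 91.0477°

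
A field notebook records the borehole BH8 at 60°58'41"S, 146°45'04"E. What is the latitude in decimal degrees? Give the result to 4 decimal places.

60.9781°S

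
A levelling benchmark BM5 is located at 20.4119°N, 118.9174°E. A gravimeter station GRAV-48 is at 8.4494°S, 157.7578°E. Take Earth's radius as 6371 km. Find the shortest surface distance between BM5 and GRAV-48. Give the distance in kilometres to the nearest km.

5323 km

Δφ = -28.8613°,  Δλ = 38.8404°
a = sin²(Δφ/2) + cos φ₁ cos φ₂ sin²(Δλ/2) = 0.164590
c = 2·arcsin(√a) = 0.835484 rad = 47.8697°
d = R·c = 6371 × 0.835484 = 5322.9 km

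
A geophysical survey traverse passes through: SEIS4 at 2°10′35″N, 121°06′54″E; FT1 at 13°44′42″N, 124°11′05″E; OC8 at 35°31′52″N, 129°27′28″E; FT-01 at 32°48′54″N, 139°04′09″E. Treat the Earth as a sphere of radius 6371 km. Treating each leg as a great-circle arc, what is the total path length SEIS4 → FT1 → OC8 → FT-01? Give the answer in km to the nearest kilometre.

SEIS4: φ = +2.17639°, λ = +121.11500°
FT1: φ = +13.74500°, λ = +124.18472°
OC8: φ = +35.53111°, λ = +129.45778°
FT-01: φ = +32.81500°, λ = +139.06917°
SEIS4→FT1: c = 0.208742 rad, d = 1329.89 km
FT1→OC8: c = 0.389154 rad, d = 2479.30 km
OC8→FT-01: c = 0.146582 rad, d = 933.87 km
Total = 1329.89 + 2479.30 + 933.87 = 4743.07 km

4743 km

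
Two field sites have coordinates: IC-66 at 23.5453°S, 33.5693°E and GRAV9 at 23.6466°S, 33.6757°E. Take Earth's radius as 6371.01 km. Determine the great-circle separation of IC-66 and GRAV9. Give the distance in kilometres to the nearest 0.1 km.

15.6 km

Δφ = -0.1013°,  Δλ = 0.1064°
a = sin²(Δφ/2) + cos φ₁ cos φ₂ sin²(Δλ/2) = 0.000002
c = 2·arcsin(√a) = 0.002454 rad = 0.1406°
d = R·c = 6371.01 × 0.002454 = 15.6 km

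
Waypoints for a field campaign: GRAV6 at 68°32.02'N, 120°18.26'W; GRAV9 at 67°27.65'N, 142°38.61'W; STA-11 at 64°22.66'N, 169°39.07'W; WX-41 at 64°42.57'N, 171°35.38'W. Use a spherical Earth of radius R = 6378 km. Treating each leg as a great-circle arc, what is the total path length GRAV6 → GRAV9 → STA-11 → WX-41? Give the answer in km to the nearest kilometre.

GRAV6: φ = +68.53367°, λ = -120.30433°
GRAV9: φ = +67.46083°, λ = -142.64350°
STA-11: φ = +64.37767°, λ = -169.65117°
WX-41: φ = +64.70950°, λ = -171.58967°
GRAV6→GRAV9: c = 0.146439 rad, d = 933.99 km
GRAV9→STA-11: c = 0.197930 rad, d = 1262.40 km
STA-11→WX-41: c = 0.015652 rad, d = 99.83 km
Total = 933.99 + 1262.40 + 99.83 = 2296.21 km

2296 km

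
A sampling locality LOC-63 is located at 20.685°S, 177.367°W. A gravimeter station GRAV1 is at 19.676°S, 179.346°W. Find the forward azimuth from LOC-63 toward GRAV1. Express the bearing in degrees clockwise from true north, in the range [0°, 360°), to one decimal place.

Δλ = -1.9790°
y = sin Δλ · cos φ₂ = -0.032517
x = cos φ₁ sin φ₂ − sin φ₁ cos φ₂ cos Δλ = 0.017411
θ = atan2(y, x) = -61.8333° → 298.1667° (mod 360°)

298.2°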